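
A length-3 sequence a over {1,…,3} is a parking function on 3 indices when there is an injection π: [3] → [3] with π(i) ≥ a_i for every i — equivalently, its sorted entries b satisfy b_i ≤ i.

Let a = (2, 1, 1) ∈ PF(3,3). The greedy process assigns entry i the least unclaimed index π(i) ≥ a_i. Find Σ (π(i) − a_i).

2

Σπ = 6 ({1..3} each once); Σa = 2+1+1 = 4; disp = 6−4 = 2.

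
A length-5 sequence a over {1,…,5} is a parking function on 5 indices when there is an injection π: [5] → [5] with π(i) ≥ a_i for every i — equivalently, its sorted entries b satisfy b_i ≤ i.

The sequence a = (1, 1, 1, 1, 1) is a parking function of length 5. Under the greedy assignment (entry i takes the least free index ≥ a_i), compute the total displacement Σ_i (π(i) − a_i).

Σπ = 5·6/2 = 15 (π permutes [5]); Σa = 1+1+1+1+1 = 5; disp = 15−5 = 10.

10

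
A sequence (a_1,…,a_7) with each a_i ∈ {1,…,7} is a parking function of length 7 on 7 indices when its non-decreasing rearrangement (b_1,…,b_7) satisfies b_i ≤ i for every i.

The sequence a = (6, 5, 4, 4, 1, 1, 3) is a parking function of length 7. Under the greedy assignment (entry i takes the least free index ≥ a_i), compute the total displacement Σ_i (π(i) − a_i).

Σπ(i) = 1+…+7 = 28; Σa = 6+5+4+4+1+1+3 = 24; disp = 28−24 = 4.

4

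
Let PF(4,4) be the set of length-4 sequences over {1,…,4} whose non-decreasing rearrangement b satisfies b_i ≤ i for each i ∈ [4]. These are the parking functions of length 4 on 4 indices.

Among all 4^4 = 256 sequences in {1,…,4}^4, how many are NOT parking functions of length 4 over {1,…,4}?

#PF = (4+1−4)·(4+1)^{4−1} = 1×125 = 125 (Konheim–Weiss)
One tuple (4,3,3,3) → sorted (3,3,3,4): b_1=3>1, not a PF.
Total 256; non-PF = 256−125 = 131

131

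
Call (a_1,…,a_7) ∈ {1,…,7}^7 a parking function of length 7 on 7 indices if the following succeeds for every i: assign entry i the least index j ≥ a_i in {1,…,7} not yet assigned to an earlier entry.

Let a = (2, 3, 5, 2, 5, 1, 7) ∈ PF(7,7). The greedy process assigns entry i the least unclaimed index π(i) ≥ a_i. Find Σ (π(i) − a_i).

Σπ = 28 ({1..7} each once); Σa = 2+3+5+2+5+1+7 = 25; disp = 28−25 = 3.

3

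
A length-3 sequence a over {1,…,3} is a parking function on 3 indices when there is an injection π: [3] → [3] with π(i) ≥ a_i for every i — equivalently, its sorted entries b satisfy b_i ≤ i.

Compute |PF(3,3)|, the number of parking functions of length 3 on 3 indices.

#PF = (3+1−3)·(3+1)^{3−1} = 1 · 16 = 16 (Konheim–Weiss)
One tuple (2,1,3) → sorted (1,2,3): b_i ≤ i ∀i, a PF.

16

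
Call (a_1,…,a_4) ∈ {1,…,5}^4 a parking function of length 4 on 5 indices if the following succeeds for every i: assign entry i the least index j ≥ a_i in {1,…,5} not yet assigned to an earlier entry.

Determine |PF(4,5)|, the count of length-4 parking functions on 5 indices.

432

|PF(4,5)| = 2·6^3 = 2·216 = 432 (Konheim–Weiss)
E.g. (2,3,3,2) → sorted (2,2,3,3): b_i ≤ 1+i ∀i, a PF.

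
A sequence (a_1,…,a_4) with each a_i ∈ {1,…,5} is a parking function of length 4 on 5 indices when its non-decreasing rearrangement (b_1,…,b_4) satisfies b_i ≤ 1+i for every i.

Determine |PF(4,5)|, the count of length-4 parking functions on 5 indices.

|PF(4,5)| = (5+1−4)·(5+1)^{4−1} = 2·216 = 432 [KW]
Check (4,2,5,1) → sorted (1,2,4,5): b_i ≤ 1+i ∀i, a PF.

432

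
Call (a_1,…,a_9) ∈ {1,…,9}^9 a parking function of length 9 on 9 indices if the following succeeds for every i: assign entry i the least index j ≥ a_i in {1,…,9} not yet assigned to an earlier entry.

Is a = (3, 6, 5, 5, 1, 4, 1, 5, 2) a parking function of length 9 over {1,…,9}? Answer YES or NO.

YES

Rearranged: b = (1, 1, 2, 3, 4, 5, 5, 5, 6).
  b_1=1 ≤ 1
  b_2=1 ≤ 2
  b_3=2 ≤ 3
  b_4=3 ≤ 4
  b_5=4 ≤ 5
  b_6=5 ≤ 6
  b_7=5 ≤ 7
  b_8=5 ≤ 8
  b_9=6 ≤ 9
All bounds hold ⇒ YES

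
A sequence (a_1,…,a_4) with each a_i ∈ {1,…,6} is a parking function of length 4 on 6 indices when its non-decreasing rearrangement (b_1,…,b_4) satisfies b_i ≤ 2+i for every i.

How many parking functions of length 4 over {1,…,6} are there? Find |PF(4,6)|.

|PF(4,6)| = (6+1−4)·(6+1)^{4−1} = 3×343 = 1029
E.g. (6,4,1,1) → sorted (1,1,4,6): b_i ≤ 2+i ∀i, a PF.

1029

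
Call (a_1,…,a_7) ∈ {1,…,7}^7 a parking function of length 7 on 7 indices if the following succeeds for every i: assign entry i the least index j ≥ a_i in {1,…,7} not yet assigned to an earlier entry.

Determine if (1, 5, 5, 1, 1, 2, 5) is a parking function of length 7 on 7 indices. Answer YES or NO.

YES

Rearranged: b = (1, 1, 1, 2, 5, 5, 5).
  b_1=1 ≤ 1
  b_2=1 ≤ 2
  b_3=1 ≤ 3
  b_4=2 ≤ 4
  b_5=5 ≤ 5
  b_6=5 ≤ 6
  b_7=5 ≤ 7
All bounds hold ⇒ YES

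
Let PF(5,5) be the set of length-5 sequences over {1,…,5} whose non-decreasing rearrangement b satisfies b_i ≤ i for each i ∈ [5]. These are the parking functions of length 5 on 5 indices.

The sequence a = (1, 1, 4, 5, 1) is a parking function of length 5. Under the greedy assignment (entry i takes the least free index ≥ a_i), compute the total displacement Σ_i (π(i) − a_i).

3

Σπ(i) = 1+…+5 = 15; Σa = 1+1+4+5+1 = 12; disp = 15−12 = 3.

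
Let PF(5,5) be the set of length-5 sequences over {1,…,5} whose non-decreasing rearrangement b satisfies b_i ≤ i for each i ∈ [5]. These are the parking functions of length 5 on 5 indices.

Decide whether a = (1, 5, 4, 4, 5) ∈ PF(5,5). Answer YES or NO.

NO

Sorted: b = (1, 4, 4, 5, 5).
  b_1=1 ≤ 1
  b_2=4 > 2
  fails at i=2 ⇒ NO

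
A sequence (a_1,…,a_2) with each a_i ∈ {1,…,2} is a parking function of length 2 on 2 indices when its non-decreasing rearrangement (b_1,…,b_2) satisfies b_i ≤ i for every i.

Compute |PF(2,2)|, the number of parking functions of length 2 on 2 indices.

3

|PF| = (2+1−2)·(2+1)^{2−1} = 1·3 = 3 (Pollak)
One tuple (1,1) → sorted (1,1): b_i ≤ i ∀i, a PF.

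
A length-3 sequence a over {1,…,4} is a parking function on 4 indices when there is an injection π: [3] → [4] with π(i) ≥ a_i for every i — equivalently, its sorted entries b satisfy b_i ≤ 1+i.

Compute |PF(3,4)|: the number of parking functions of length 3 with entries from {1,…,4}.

Count = (4−3+1)·(4+1)^(3−1) = 2 · 25 = 50 (Pollak)
One tuple (1,4,3) → sorted (1,3,4): b_i ≤ 1+i ∀i, a PF.

50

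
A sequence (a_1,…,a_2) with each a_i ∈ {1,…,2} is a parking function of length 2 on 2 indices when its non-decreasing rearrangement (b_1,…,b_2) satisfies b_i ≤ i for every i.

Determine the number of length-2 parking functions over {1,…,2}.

#PF = 1·3^1 = 1×3 = 3 [KW]
One tuple (1,2) → sorted (1,2): b_i ≤ i ∀i, a PF.

3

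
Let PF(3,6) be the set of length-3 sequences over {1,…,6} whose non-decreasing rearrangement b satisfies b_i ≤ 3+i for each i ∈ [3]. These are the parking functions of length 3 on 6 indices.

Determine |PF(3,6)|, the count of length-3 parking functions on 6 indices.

196

|PF| = (6+1−3)·(6+1)^{3−1} = 4×49 = 196 (Konheim–Weiss)
One tuple (5,3,5) → sorted (3,5,5): b_i ≤ 3+i ∀i, a PF.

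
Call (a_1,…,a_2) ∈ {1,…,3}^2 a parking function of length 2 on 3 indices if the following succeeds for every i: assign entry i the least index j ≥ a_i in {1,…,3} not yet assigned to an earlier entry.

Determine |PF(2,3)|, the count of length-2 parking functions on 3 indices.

Count = (3+1−2)·(3+1)^{2−1} = 2·4 = 8 [KW]
E.g. (3,1) → sorted (1,3): b_i ≤ 1+i ∀i, a PF.

8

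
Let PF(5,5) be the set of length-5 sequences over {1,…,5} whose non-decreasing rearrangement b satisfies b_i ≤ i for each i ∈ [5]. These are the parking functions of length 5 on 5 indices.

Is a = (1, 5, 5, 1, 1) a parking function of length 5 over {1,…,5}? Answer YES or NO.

NO

Order a: b = (1, 1, 1, 5, 5).
  b_1=1 ≤ 1
  b_2=1 ≤ 2
  b_3=1 ≤ 3
  b_4=5 > 4
  fails at i=4 ⇒ NO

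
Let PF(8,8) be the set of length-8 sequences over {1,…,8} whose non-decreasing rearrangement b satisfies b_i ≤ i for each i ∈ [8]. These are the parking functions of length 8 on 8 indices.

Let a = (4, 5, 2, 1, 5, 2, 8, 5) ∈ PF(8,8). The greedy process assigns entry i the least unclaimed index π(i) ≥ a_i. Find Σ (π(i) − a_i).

Σπ = 8·9/2 = 36 (π permutes [8]); Σa = 4+5+2+1+5+2+8+5 = 32; disp = 36−32 = 4.

4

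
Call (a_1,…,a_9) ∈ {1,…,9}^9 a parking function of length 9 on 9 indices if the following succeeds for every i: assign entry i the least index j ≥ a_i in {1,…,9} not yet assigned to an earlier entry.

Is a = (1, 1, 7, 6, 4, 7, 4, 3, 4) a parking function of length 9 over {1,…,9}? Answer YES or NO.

YES

Order a: b = (1, 1, 3, 4, 4, 4, 6, 7, 7).
  b_1=1 ≤ 1
  b_2=1 ≤ 2
  b_3=3 ≤ 3
  b_4=4 ≤ 4
  b_5=4 ≤ 5
  b_6=4 ≤ 6
  b_7=6 ≤ 7
  b_8=7 ≤ 8
  b_9=7 ≤ 9
All bounds hold ⇒ YES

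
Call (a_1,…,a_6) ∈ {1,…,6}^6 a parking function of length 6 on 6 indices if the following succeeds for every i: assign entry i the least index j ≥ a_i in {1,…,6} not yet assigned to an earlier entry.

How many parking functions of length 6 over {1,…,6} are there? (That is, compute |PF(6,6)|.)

16807

|PF| = (6+1−6)·(6+1)^{6−1} = 1 · 16807 = 16807
One tuple (1,2,3,2,2,2) → sorted (1,2,2,2,2,3): b_i ≤ i ∀i, a PF.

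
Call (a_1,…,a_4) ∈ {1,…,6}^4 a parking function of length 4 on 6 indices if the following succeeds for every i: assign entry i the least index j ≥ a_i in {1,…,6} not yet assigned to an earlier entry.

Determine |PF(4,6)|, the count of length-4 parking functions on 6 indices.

Count = 3·7^3 = 3·343 = 1029 [KW]
One tuple (3,3,5,1) → sorted (1,3,3,5): b_i ≤ 2+i ∀i, a PF.

1029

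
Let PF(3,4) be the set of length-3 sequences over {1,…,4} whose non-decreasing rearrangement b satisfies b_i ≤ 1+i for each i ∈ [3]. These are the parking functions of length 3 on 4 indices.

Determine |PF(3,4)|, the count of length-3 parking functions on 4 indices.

|PF(3,4)| = (4+1−3)·(4+1)^{3−1} = 2 · 25 = 50 (Pollak)
Check (1,1,1) → sorted (1,1,1): b_i ≤ 1+i ∀i, a PF.

50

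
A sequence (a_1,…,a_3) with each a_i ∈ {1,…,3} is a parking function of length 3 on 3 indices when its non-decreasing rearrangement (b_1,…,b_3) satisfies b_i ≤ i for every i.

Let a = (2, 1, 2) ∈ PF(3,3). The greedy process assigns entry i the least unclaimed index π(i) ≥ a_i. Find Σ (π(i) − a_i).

Σπ(i) = 1+…+3 = 6; Σa = 2+1+2 = 5; disp = 6−5 = 1.

1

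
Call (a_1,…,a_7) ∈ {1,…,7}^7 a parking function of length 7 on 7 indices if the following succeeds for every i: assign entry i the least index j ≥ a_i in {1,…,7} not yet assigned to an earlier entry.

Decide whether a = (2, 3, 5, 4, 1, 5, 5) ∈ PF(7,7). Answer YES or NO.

Order a: b = (1, 2, 3, 4, 5, 5, 5).
  b_1=1 ≤ 1
  b_2=2 ≤ 2
  b_3=3 ≤ 3
  b_4=4 ≤ 4
  b_5=5 ≤ 5
  b_6=5 ≤ 6
  b_7=5 ≤ 7
All bounds hold ⇒ YES

YES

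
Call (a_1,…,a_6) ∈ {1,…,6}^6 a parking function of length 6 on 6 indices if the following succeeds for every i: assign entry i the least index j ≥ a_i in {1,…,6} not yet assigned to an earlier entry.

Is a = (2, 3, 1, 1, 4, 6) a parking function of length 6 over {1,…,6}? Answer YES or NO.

Order a: b = (1, 1, 2, 3, 4, 6).
  b_1=1 ≤ 1
  b_2=1 ≤ 2
  b_3=2 ≤ 3
  b_4=3 ≤ 4
  b_5=4 ≤ 5
  b_6=6 ≤ 6
All bounds hold ⇒ YES

YES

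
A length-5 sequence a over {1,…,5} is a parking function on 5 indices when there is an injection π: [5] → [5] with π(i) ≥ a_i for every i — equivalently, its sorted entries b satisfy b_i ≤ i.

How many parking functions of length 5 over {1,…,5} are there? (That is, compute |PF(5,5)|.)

|PF| = (5−5+1)·(5+1)^(5−1) = 1·1296 = 1296
E.g. (2,1,5,3,2) → sorted (1,2,2,3,5): b_i ≤ i ∀i, a PF.

1296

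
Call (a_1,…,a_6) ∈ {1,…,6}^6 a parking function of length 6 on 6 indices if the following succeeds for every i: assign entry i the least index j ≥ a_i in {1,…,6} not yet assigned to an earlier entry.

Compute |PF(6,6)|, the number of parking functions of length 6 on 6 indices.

Count = 1·7^5 = 1·16807 = 16807 (Pollak)
Check (4,2,2,1,1,4) → sorted (1,1,2,2,4,4): b_i ≤ i ∀i, a PF.

16807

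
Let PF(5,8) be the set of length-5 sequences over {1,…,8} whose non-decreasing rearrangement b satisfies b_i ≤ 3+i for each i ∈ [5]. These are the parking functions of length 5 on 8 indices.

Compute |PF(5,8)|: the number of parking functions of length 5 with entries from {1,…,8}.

#PF = (8−5+1)·(8+1)^(5−1) = 4·6561 = 26244 (Pollak)
One tuple (1,1,1,2,6) → sorted (1,1,1,2,6): b_i ≤ 3+i ∀i, a PF.

26244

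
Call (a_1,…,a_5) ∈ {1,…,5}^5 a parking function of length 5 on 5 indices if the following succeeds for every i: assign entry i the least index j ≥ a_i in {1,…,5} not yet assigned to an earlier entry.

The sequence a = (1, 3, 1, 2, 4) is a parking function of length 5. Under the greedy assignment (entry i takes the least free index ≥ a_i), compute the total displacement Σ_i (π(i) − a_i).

Σπ = 5·6/2 = 15 (π permutes [5]); Σa = 1+3+1+2+4 = 11; disp = 15−11 = 4.

4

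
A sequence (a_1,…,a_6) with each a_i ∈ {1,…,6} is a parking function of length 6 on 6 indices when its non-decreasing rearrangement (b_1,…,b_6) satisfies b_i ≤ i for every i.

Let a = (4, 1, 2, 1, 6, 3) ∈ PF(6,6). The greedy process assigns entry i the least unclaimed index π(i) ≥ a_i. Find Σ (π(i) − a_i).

Σπ = 6·7/2 = 21 (π permutes [6]); Σa = 4+1+2+1+6+3 = 17; disp = 21−17 = 4.

4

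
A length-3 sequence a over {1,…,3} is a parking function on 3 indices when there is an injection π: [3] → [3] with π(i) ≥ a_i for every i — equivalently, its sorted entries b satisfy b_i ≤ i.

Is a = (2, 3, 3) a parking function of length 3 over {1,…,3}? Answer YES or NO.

NO

Sorted: b = (2, 3, 3).
  b_1=2 > 1
  fails at i=1 ⇒ NO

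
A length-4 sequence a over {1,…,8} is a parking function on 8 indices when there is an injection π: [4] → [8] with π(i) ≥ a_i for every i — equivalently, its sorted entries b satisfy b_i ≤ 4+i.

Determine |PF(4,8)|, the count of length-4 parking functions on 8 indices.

|PF| = (8+1−4)·(8+1)^{4−1} = 5·729 = 3645 (Konheim–Weiss)
E.g. (3,3,1,6) → sorted (1,3,3,6): b_i ≤ 4+i ∀i, a PF.

3645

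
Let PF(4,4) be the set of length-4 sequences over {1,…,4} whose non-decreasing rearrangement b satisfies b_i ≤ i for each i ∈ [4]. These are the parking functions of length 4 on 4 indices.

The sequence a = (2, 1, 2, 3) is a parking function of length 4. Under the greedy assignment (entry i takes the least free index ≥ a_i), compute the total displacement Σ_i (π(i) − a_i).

2

Σπ = 4·5/2 = 10 (π permutes [4]); Σa = 2+1+2+3 = 8; disp = 10−8 = 2.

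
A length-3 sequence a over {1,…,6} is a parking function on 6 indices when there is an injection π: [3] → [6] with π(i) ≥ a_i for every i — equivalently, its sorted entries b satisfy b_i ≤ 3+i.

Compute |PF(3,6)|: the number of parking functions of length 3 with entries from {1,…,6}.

196

|PF(3,6)| = (6−3+1)·(6+1)^(3−1) = 4·49 = 196
Check (5,2,3) → sorted (2,3,5): b_i ≤ 3+i ∀i, a PF.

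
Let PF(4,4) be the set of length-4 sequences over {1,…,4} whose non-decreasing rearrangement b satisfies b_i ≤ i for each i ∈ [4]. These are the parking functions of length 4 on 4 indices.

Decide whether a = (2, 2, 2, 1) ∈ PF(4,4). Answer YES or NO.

Sorted: b = (1, 2, 2, 2).
  b_1=1 ≤ 1
  b_2=2 ≤ 2
  b_3=2 ≤ 3
  b_4=2 ≤ 4
All bounds hold ⇒ YES

YES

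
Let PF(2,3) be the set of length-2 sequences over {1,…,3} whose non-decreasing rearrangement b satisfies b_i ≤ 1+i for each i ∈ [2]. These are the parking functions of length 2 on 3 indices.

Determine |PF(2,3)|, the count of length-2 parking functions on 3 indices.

8

|PF(2,3)| = 2·4^1 = 2·4 = 8 [KW]
One tuple (2,1) → sorted (1,2): b_i ≤ 1+i ∀i, a PF.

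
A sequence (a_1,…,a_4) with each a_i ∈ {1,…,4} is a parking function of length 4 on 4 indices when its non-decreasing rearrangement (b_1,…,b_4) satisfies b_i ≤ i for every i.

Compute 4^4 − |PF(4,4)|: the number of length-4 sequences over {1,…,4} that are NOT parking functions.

Count = (5−4)·5^(4−1) = 1·125 = 125 [KW]
E.g. (4,3,1,4) → sorted (1,3,4,4): b_2=3>2, not a PF.
4^4 − 125 = 256 − 125 = 131

131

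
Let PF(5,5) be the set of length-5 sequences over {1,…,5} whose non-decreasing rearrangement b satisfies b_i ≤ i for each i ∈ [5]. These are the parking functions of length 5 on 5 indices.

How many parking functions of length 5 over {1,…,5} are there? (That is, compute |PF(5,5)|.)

#PF = 1·6^4 = 1×1296 = 1296
Check (2,1,2,4,4) → sorted (1,2,2,4,4): b_i ≤ i ∀i, a PF.

1296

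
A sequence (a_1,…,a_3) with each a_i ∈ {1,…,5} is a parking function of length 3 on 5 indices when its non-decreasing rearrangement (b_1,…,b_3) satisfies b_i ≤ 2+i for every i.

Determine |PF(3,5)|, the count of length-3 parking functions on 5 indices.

Count = (5+1−3)·(5+1)^{3−1} = 3 · 36 = 108
Example (3,3,3) → sorted (3,3,3): b_i ≤ 2+i ∀i, a PF.

108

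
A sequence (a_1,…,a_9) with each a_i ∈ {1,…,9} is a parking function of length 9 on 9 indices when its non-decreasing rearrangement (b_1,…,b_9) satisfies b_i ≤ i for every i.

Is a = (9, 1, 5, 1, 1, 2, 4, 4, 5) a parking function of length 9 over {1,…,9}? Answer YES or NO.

Order a: b = (1, 1, 1, 2, 4, 4, 5, 5, 9).
  b_1=1 ≤ 1
  b_2=1 ≤ 2
  b_3=1 ≤ 3
  b_4=2 ≤ 4
  b_5=4 ≤ 5
  b_6=4 ≤ 6
  b_7=5 ≤ 7
  b_8=5 ≤ 8
  b_9=9 ≤ 9
All bounds hold ⇒ YES

YES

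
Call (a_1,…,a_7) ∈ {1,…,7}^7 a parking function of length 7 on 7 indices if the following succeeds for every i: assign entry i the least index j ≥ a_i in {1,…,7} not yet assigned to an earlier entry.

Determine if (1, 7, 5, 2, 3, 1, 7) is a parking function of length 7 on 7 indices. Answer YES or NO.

NO

Order a: b = (1, 1, 2, 3, 5, 7, 7).
  b_1=1 ≤ 1
  b_2=1 ≤ 2
  b_3=2 ≤ 3
  b_4=3 ≤ 4
  b_5=5 ≤ 5
  b_6=7 > 6
  fails at i=6 ⇒ NO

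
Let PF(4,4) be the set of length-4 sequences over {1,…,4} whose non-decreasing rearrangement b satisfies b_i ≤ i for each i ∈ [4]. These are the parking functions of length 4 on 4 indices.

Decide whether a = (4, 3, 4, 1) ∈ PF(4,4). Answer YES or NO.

NO

Sorted: b = (1, 3, 4, 4).
  b_1=1 ≤ 1
  b_2=3 > 2
  fails at i=2 ⇒ NO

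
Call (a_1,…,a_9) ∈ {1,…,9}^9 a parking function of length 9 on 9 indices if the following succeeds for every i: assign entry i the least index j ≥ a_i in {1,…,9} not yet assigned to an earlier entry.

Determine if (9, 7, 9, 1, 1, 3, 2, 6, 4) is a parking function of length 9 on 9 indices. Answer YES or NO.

NO

Sorted: b = (1, 1, 2, 3, 4, 6, 7, 9, 9).
  b_1=1 ≤ 1
  b_2=1 ≤ 2
  b_3=2 ≤ 3
  b_4=3 ≤ 4
  b_5=4 ≤ 5
  b_6=6 ≤ 6
  b_7=7 ≤ 7
  b_8=9 > 8
  fails at i=8 ⇒ NO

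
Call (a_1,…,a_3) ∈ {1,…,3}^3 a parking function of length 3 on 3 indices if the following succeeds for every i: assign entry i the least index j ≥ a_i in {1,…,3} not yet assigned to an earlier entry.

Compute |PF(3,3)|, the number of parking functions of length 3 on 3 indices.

16

|PF(3,3)| = (3−3+1)·(3+1)^(3−1) = 1×16 = 16 [KW]
Example (1,1,2) → sorted (1,1,2): b_i ≤ i ∀i, a PF.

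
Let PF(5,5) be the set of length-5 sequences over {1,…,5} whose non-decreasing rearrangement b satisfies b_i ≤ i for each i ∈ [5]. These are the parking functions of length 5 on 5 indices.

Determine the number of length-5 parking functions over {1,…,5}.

1296

|PF| = 1·6^4 = 1×1296 = 1296 (Konheim–Weiss)
One tuple (3,3,1,2,3) → sorted (1,2,3,3,3): b_i ≤ i ∀i, a PF.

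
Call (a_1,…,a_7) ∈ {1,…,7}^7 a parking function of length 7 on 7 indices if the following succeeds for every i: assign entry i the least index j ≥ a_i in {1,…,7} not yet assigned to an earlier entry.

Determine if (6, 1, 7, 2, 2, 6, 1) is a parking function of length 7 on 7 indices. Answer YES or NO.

NO

Sorted: b = (1, 1, 2, 2, 6, 6, 7).
  b_1=1 ≤ 1
  b_2=1 ≤ 2
  b_3=2 ≤ 3
  b_4=2 ≤ 4
  b_5=6 > 5
  fails at i=5 ⇒ NO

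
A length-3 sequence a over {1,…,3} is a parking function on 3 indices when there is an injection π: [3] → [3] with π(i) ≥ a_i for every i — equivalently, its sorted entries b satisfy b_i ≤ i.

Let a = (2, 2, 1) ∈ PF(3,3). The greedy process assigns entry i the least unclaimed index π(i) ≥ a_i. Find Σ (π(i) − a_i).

1

Σπ = 6 ({1..3} each once); Σa = 2+2+1 = 5; disp = 6−5 = 1.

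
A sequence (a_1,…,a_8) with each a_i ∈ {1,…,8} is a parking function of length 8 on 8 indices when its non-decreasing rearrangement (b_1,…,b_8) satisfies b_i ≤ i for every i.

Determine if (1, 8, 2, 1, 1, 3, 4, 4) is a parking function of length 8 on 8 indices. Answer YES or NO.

Rearranged: b = (1, 1, 1, 2, 3, 4, 4, 8).
  b_1=1 ≤ 1
  b_2=1 ≤ 2
  b_3=1 ≤ 3
  b_4=2 ≤ 4
  b_5=3 ≤ 5
  b_6=4 ≤ 6
  b_7=4 ≤ 7
  b_8=8 ≤ 8
All bounds hold ⇒ YES

YES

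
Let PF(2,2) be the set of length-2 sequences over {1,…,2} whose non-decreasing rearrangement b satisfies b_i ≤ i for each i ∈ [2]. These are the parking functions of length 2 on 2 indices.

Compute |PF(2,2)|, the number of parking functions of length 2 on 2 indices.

Count = (3−2)·3^(2−1) = 1×3 = 3
Check (1,1) → sorted (1,1): b_i ≤ i ∀i, a PF.

3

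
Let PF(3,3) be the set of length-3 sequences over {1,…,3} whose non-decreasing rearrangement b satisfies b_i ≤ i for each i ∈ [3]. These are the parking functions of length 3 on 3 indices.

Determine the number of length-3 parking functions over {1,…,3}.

16

|PF(3,3)| = (3+1−3)·(3+1)^{3−1} = 1 · 16 = 16 (Pollak)
Check (1,1,2) → sorted (1,1,2): b_i ≤ i ∀i, a PF.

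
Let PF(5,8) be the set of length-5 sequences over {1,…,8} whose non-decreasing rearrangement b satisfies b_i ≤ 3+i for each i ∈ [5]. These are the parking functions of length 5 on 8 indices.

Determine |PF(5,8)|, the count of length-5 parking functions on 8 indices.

#PF = (8+1−5)·(8+1)^{5−1} = 4 · 6561 = 26244 (Konheim–Weiss)
One tuple (7,3,2,4,3) → sorted (2,3,3,4,7): b_i ≤ 3+i ∀i, a PF.

26244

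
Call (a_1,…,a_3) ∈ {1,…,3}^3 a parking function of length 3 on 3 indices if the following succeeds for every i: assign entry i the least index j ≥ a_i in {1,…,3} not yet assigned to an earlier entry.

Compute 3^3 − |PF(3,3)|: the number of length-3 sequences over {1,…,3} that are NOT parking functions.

11

#PF = 1·4^2 = 1×16 = 16 (Konheim–Weiss)
One tuple (3,3,3) → sorted (3,3,3): b_1=3>1, not a PF.
3^3 − 16 = 27 − 16 = 11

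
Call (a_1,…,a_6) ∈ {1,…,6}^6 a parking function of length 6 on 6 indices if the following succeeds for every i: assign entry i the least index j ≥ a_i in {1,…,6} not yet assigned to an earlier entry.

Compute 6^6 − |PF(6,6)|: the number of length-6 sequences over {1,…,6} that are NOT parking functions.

29849

#PF = 1·7^5 = 1·16807 = 16807 (Pollak)
Example (4,5,6,4,5,6) → sorted (4,4,5,5,6,6): b_1=4>1, not a PF.
6^6 − 16807 = 46656 − 16807 = 29849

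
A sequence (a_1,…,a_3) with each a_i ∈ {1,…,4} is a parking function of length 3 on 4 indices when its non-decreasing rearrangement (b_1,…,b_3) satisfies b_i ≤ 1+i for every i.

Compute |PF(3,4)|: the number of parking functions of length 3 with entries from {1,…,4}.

|PF(3,4)| = 2·5^2 = 2·25 = 50 [KW]
E.g. (2,1,1) → sorted (1,1,2): b_i ≤ 1+i ∀i, a PF.

50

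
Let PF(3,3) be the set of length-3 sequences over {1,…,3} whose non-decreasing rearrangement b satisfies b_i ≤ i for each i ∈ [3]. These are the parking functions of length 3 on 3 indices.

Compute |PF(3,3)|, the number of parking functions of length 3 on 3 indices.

16

Count = (4−3)·4^(3−1) = 1 · 16 = 16 [KW]
One tuple (1,3,1) → sorted (1,1,3): b_i ≤ i ∀i, a PF.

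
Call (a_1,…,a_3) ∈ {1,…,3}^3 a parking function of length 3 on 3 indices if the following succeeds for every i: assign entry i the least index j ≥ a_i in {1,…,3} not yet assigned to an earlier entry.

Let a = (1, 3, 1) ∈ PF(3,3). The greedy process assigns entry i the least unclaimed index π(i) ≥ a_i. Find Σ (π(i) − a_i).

Σπ = 3·4/2 = 6 (π permutes [3]); Σa = 1+3+1 = 5; disp = 6−5 = 1.

1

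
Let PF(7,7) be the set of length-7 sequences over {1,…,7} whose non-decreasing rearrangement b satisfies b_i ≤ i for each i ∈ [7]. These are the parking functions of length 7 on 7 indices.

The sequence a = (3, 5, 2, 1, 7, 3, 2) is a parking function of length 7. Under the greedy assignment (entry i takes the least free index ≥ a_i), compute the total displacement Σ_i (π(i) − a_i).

5

Σπ = 7·8/2 = 28 (π permutes [7]); Σa = 3+5+2+1+7+3+2 = 23; disp = 28−23 = 5.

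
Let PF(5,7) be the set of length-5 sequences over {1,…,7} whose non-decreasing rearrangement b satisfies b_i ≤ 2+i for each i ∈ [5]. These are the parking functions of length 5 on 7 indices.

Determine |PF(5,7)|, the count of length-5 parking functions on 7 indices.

|PF(5,7)| = (7+1−5)·(7+1)^{5−1} = 3·4096 = 12288 [KW]
Check (4,4,7,5,1) → sorted (1,4,4,5,7): b_i ≤ 2+i ∀i, a PF.

12288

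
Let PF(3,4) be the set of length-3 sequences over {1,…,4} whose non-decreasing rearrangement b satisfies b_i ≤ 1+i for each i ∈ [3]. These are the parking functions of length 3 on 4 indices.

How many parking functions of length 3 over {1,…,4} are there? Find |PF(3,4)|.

|PF| = (4−3+1)·(4+1)^(3−1) = 2·25 = 50 (Pollak)
E.g. (3,3,2) → sorted (2,3,3): b_i ≤ 1+i ∀i, a PF.

50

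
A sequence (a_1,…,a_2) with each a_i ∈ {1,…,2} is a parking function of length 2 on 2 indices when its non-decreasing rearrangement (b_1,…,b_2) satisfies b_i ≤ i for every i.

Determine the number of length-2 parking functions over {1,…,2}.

|PF(2,2)| = 1·3^1 = 1·3 = 3 [KW]
One tuple (1,2) → sorted (1,2): b_i ≤ i ∀i, a PF.

3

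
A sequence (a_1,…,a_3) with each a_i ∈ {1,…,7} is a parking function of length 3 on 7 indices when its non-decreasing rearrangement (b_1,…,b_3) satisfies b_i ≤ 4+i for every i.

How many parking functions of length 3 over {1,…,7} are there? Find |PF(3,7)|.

|PF(3,7)| = (7+1−3)·(7+1)^{3−1} = 5 · 64 = 320
One tuple (1,7,4) → sorted (1,4,7): b_i ≤ 4+i ∀i, a PF.

320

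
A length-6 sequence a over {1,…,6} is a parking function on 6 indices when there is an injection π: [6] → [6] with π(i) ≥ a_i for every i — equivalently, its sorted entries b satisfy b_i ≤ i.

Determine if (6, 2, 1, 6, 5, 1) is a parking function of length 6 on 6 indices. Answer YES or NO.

Order a: b = (1, 1, 2, 5, 6, 6).
  b_1=1 ≤ 1
  b_2=1 ≤ 2
  b_3=2 ≤ 3
  b_4=5 > 4
  fails at i=4 ⇒ NO

NO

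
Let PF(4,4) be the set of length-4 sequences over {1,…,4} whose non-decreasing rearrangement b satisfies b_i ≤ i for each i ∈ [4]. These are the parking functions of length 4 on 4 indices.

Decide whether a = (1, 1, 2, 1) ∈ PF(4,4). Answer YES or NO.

YES

Sorted: b = (1, 1, 1, 2).
  b_1=1 ≤ 1
  b_2=1 ≤ 2
  b_3=1 ≤ 3
  b_4=2 ≤ 4
All bounds hold ⇒ YES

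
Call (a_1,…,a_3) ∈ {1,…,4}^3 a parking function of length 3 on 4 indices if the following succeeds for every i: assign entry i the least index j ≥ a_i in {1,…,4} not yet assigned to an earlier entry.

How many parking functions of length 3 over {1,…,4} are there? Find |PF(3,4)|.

|PF(3,4)| = 2·5^2 = 2×25 = 50 (Pollak)
E.g. (2,2,2) → sorted (2,2,2): b_i ≤ 1+i ∀i, a PF.

50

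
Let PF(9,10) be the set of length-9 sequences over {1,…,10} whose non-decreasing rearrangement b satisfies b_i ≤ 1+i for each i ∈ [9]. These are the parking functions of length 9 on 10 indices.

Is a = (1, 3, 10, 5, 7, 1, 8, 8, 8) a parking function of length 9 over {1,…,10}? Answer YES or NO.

NO

Sorted: b = (1, 1, 3, 5, 7, 8, 8, 8, 10).
  b_1=1 ≤ 2
  b_2=1 ≤ 3
  b_3=3 ≤ 4
  b_4=5 ≤ 5
  b_5=7 > 6
  fails at i=5 ⇒ NO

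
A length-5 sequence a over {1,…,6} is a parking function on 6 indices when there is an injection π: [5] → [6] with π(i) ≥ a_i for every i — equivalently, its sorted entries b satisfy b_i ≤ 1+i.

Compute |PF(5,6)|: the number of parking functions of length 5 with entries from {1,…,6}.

Count = 2·7^4 = 2·2401 = 4802 (Pollak)
Example (3,3,2,3,2) → sorted (2,2,3,3,3): b_i ≤ 1+i ∀i, a PF.

4802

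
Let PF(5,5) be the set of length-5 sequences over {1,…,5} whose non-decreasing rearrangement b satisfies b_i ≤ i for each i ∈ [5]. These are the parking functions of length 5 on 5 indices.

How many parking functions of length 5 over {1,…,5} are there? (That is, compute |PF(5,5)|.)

Count = 1·6^4 = 1×1296 = 1296 (Pollak)
Example (2,5,2,4,1) → sorted (1,2,2,4,5): b_i ≤ i ∀i, a PF.

1296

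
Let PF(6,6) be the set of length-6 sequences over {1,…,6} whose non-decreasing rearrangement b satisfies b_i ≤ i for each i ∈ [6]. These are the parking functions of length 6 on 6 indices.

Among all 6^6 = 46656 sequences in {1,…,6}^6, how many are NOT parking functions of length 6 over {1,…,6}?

|PF(6,6)| = (7−6)·7^(6−1) = 1 · 16807 = 16807 (Konheim–Weiss)
Example (1,6,2,6,1,6) → sorted (1,1,2,6,6,6): b_4=6>4, not a PF.
So 46656 − 16807 = 29849 fail.

29849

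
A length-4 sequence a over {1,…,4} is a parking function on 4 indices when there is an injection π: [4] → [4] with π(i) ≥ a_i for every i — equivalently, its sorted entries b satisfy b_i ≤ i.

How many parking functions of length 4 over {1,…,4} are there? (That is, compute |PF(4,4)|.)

125

|PF| = (4−4+1)·(4+1)^(4−1) = 1×125 = 125 [KW]
Check (1,2,1,4) → sorted (1,1,2,4): b_i ≤ i ∀i, a PF.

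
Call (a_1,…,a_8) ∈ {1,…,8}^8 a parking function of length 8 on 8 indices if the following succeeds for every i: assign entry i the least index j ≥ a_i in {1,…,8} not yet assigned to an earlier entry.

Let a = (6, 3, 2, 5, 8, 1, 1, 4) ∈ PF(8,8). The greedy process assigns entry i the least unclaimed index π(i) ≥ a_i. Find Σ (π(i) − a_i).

Σπ = 36 ({1..8} each once); Σa = 6+3+2+5+8+1+1+4 = 30; disp = 36−30 = 6.

6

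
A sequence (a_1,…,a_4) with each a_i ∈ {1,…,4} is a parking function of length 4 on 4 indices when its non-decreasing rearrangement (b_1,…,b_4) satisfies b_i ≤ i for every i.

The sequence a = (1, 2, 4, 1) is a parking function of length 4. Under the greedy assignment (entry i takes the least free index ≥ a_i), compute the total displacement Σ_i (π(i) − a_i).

2

Σπ = 4·5/2 = 10 (π permutes [4]); Σa = 1+2+4+1 = 8; disp = 10−8 = 2.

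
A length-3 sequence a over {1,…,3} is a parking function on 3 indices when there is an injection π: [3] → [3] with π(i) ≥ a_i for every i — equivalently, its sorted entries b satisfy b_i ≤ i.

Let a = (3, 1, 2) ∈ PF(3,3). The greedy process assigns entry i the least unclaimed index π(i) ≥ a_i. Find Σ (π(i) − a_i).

0

Σπ = 6 ({1..3} each once); Σa = 3+1+2 = 6; disp = 6−6 = 0.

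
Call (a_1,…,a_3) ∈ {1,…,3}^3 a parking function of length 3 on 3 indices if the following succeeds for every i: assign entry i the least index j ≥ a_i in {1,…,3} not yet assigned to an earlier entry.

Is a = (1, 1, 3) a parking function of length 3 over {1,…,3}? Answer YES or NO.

YES

Order a: b = (1, 1, 3).
  b_1=1 ≤ 1
  b_2=1 ≤ 2
  b_3=3 ≤ 3
All bounds hold ⇒ YES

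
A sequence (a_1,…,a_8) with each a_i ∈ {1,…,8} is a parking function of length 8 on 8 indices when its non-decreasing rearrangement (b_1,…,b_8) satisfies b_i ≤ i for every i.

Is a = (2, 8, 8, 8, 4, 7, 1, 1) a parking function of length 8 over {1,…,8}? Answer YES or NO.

Sorted: b = (1, 1, 2, 4, 7, 8, 8, 8).
  b_1=1 ≤ 1
  b_2=1 ≤ 2
  b_3=2 ≤ 3
  b_4=4 ≤ 4
  b_5=7 > 5
  fails at i=5 ⇒ NO

NO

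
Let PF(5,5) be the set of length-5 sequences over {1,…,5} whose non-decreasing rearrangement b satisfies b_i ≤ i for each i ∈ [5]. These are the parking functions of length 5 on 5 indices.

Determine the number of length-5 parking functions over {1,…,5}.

Count = (5+1−5)·(5+1)^{5−1} = 1 · 1296 = 1296 [KW]
One tuple (4,2,4,1,1) → sorted (1,1,2,4,4): b_i ≤ i ∀i, a PF.

1296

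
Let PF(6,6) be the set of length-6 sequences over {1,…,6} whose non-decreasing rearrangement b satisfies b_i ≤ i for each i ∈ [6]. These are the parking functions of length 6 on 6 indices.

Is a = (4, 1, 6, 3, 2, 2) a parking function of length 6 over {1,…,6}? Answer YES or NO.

Order a: b = (1, 2, 2, 3, 4, 6).
  b_1=1 ≤ 1
  b_2=2 ≤ 2
  b_3=2 ≤ 3
  b_4=3 ≤ 4
  b_5=4 ≤ 5
  b_6=6 ≤ 6
All bounds hold ⇒ YES

YES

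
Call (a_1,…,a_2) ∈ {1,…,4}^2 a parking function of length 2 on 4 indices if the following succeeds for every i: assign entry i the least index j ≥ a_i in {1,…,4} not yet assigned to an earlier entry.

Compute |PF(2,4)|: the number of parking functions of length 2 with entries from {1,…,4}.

#PF = 3·5^1 = 3·5 = 15 (Pollak)
One tuple (4,2) → sorted (2,4): b_i ≤ 2+i ∀i, a PF.

15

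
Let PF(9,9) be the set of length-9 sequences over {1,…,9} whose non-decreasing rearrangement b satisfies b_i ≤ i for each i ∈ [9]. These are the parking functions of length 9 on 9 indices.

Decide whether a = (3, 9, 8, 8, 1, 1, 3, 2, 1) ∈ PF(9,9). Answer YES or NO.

Sorted: b = (1, 1, 1, 2, 3, 3, 8, 8, 9).
  b_1=1 ≤ 1
  b_2=1 ≤ 2
  b_3=1 ≤ 3
  b_4=2 ≤ 4
  b_5=3 ≤ 5
  b_6=3 ≤ 6
  b_7=8 > 7
  fails at i=7 ⇒ NO

NO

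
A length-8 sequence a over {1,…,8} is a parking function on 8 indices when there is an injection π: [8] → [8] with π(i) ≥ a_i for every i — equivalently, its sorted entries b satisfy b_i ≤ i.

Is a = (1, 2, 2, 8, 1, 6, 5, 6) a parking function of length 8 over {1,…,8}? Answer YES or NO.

Rearranged: b = (1, 1, 2, 2, 5, 6, 6, 8).
  b_1=1 ≤ 1
  b_2=1 ≤ 2
  b_3=2 ≤ 3
  b_4=2 ≤ 4
  b_5=5 ≤ 5
  b_6=6 ≤ 6
  b_7=6 ≤ 7
  b_8=8 ≤ 8
All bounds hold ⇒ YES

YES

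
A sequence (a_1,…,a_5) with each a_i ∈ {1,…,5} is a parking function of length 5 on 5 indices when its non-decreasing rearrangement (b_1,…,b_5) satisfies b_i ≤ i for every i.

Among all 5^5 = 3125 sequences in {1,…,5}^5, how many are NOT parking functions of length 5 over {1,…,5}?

|PF| = 1·6^4 = 1 · 1296 = 1296 [KW]
Example (3,4,4,3,3) → sorted (3,3,3,4,4): b_1=3>1, not a PF.
So 3125 − 1296 = 1829 fail.

1829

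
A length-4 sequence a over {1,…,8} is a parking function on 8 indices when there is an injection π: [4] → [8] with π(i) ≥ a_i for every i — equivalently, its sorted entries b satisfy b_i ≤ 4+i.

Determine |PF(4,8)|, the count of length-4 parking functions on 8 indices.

3645

Count = (8−4+1)·(8+1)^(4−1) = 5×729 = 3645 (Konheim–Weiss)
One tuple (4,4,8,5) → sorted (4,4,5,8): b_i ≤ 4+i ∀i, a PF.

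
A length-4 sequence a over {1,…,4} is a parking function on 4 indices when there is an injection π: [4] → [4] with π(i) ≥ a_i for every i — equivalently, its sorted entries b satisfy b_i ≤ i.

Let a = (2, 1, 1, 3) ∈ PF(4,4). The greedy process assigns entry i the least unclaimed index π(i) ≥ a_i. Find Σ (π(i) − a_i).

3

Σπ = 4·5/2 = 10 (π permutes [4]); Σa = 2+1+1+3 = 7; disp = 10−7 = 3.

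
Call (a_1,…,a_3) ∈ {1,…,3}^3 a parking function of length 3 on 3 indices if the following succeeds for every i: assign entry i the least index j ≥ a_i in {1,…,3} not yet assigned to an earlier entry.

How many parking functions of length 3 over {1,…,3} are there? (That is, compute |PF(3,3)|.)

Count = 1·4^2 = 1 · 16 = 16 (Pollak)
Example (1,1,2) → sorted (1,1,2): b_i ≤ i ∀i, a PF.

16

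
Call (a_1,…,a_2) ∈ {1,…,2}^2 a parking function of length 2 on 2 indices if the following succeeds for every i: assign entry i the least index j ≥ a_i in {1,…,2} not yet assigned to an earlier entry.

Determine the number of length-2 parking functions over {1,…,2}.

|PF| = (2+1−2)·(2+1)^{2−1} = 1×3 = 3 [KW]
Example (1,1) → sorted (1,1): b_i ≤ i ∀i, a PF.

3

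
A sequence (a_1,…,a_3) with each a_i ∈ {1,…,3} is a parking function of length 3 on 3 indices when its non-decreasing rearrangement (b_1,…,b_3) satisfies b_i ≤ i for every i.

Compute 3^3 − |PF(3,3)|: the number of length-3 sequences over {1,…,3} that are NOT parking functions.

11

#PF = (3+1−3)·(3+1)^{3−1} = 1 · 16 = 16 (Konheim–Weiss)
One tuple (3,3,2) → sorted (2,3,3): b_1=2>1, not a PF.
So 27 − 16 = 11 fail.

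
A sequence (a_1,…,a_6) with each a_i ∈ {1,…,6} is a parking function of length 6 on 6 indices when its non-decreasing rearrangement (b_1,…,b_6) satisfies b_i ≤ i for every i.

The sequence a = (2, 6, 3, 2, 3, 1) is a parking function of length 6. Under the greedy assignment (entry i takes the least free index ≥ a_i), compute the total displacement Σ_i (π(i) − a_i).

Σπ = 6·7/2 = 21 (π permutes [6]); Σa = 2+6+3+2+3+1 = 17; disp = 21−17 = 4.

4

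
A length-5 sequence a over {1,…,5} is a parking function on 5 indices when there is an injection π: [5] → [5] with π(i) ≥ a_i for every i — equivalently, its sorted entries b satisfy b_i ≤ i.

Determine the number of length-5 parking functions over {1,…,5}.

Count = (6−5)·6^(5−1) = 1 · 1296 = 1296 (Konheim–Weiss)
Check (3,2,4,2,1) → sorted (1,2,2,3,4): b_i ≤ i ∀i, a PF.

1296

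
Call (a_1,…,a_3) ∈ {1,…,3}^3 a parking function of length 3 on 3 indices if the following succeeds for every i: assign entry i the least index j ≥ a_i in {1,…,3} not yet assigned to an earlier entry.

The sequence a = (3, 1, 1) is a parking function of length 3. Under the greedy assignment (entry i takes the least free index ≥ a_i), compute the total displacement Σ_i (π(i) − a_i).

1

Σπ = 6 ({1..3} each once); Σa = 3+1+1 = 5; disp = 6−5 = 1.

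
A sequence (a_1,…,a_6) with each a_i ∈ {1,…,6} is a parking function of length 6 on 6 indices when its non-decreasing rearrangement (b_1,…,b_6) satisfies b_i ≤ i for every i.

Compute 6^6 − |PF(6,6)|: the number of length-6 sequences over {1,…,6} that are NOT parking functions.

Count = (6−6+1)·(6+1)^(6−1) = 1 · 16807 = 16807 (Pollak)
One tuple (4,2,2,4,2,6) → sorted (2,2,2,4,4,6): b_1=2>1, not a PF.
6^6 − 16807 = 46656 − 16807 = 29849

29849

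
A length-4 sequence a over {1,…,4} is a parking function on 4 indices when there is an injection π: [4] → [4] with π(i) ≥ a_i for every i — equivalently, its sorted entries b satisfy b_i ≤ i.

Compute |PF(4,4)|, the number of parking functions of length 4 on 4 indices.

Count = (4+1−4)·(4+1)^{4−1} = 1×125 = 125 (Pollak)
Example (4,1,3,1) → sorted (1,1,3,4): b_i ≤ i ∀i, a PF.

125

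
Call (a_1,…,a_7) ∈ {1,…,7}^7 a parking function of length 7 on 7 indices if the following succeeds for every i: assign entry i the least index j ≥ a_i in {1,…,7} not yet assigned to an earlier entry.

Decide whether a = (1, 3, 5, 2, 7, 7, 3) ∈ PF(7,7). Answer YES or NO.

Sorted: b = (1, 2, 3, 3, 5, 7, 7).
  b_1=1 ≤ 1
  b_2=2 ≤ 2
  b_3=3 ≤ 3
  b_4=3 ≤ 4
  b_5=5 ≤ 5
  b_6=7 > 6
  fails at i=6 ⇒ NO

NO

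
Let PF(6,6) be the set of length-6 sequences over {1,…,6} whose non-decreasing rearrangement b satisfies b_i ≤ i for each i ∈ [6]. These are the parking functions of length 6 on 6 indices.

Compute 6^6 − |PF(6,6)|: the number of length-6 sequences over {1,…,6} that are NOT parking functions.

#PF = (6+1−6)·(6+1)^{6−1} = 1·16807 = 16807 (Pollak)
Check (5,3,4,5,2,5) → sorted (2,3,4,5,5,5): b_1=2>1, not a PF.
Total 46656; non-PF = 46656−16807 = 29849

29849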